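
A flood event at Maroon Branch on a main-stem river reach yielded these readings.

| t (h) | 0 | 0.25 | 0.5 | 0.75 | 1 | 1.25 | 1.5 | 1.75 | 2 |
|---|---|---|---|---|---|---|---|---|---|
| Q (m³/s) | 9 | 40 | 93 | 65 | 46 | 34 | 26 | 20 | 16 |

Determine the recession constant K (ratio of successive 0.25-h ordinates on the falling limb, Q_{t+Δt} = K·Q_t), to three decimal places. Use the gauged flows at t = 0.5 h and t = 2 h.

Using the recession-limb readings at t = 0.5 h and t = 2 h: Q falls from 93 to 16 m³/s over 6 intervals.
K = (Q₂/Q₁)^(1/6) = (16/93)^(1/6) = 0.746.

K ≈ 0.746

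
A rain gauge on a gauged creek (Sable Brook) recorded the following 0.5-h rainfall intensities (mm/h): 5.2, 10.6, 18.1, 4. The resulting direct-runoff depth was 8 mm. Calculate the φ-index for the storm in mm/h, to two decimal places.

Only the 2 blocks with intensity above φ contribute runoff: 10.6, 18.1 mm/h.
Σ(I−φ)·Δt = d  ⇒  (10.6+18.1 − 2φ)·0.5 = 8
φ = (28.70 − 8/0.5) / 2 = 6.35 mm/h.

φ ≈ 6.35 mm/h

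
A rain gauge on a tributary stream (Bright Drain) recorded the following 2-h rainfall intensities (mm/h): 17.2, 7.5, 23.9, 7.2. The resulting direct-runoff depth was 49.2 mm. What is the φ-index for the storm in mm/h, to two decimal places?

Only the 2 blocks with intensity above φ contribute runoff: 17.2, 23.9 mm/h.
Σ(I−φ)·Δt = d  ⇒  (17.2+23.9 − 2φ)·2 = 49.2
φ = (41.10 − 49.2/2) / 2 = 8.25 mm/h.

φ ≈ 8.25 mm/h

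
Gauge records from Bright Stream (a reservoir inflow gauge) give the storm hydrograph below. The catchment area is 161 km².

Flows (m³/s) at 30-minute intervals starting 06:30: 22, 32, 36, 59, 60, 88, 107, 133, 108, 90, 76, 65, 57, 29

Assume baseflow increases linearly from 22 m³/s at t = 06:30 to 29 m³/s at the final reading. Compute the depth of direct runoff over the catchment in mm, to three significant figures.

d ≈ 6.76 mm

Direct runoff: 0.00, 9.46, 12.92, 35.38, 35.85, 63.31, 81.77, 107.23, 81.69, 63.15, 48.62, 37.08, 28.54, 0.00 m³/s; ΣQ_DR = 605.0 m³/s.
V = ΣQ_DR · Δt = 605.0 × 1800 s = 1.089 × 10^6 m³.
Over A = 161 km², depth = V / A = 6.76 mm.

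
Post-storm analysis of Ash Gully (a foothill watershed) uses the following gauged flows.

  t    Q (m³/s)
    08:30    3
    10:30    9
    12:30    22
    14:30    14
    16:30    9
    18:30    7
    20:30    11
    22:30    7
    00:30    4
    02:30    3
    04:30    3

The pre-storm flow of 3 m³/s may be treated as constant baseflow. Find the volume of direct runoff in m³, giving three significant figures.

V ≈ 4.25 × 10^5 m³

Direct-runoff ordinates (Q − Q_b): 0.0, 6.0, 19.0, 11.0, 6.0, 4.0, 8.0, 4.0, 1.0, 0.0, 0.0 m³/s.
ΣQ_DR = 59.00 m³/s.
With Δt = 2 h = 7200 s, V = ΣQ_DR · Δt = 59.00 × 7200 = 4.25 × 10^5 m³.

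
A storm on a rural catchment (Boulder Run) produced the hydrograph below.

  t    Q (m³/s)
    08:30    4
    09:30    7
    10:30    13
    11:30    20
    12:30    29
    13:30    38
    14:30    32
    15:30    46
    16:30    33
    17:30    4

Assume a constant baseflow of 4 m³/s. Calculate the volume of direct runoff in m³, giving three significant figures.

Direct-runoff ordinates (Q − Q_b): 0.0, 3.0, 9.0, 16.0, 25.0, 34.0, 28.0, 42.0, 29.0, 0.0 m³/s.
ΣQ_DR = 186.0 m³/s.
With Δt = 1 h = 3600 s, V = ΣQ_DR · Δt = 186.0 × 3600 = 6.70 × 10^5 m³.

V ≈ 6.70 × 10^5 m³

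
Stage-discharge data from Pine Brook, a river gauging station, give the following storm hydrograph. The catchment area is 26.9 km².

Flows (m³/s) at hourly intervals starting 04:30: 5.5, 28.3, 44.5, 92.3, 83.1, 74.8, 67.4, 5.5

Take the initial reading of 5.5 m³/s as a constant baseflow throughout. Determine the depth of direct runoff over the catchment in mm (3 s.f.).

d ≈ 47.8 mm

Direct runoff: 0.0, 22.8, 39.0, 86.8, 77.6, 69.3, 61.9, 0.0 m³/s; ΣQ_DR = 357.4 m³/s.
V = ΣQ_DR · Δt = 357.4 × 3600 s = 1.287 × 10^6 m³.
Over A = 26.9 km², depth = V / A = 47.8 mm.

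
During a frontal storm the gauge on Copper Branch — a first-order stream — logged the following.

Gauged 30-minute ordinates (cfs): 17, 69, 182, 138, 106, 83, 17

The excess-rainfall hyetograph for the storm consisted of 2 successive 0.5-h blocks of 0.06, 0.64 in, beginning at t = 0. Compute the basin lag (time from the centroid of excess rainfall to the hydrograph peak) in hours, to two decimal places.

t_L ≈ 0.29 h

Centroid of excess rainfall: t_c = Σ P_i·t̄_i / ΣP_i = 0.7071 h (block centres at 0.25, 0.75 h).
Hydrograph peak occurs at t = 1 h, so basin lag t_L = 1 − 0.7071 = 0.29 h.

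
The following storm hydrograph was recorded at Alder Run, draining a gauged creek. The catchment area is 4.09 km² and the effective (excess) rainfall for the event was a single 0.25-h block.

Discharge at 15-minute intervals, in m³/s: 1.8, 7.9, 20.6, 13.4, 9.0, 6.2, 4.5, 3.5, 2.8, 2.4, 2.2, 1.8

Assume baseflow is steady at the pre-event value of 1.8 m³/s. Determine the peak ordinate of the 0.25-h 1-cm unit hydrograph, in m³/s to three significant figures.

Direct runoff: 0.0, 6.1, 18.8, 11.6, 7.2, 4.4, 2.7, 1.7, 1.0, 0.6, 0.4, 0.0 m³/s; ΣQ_DR = 54.50 m³/s, peak = 18.8 m³/s.
Runoff depth d = ΣQ_DR·Δt / A = 54.50 × 900 / (4.09 km²) = 11.99 mm.
The 1-cm UH is the DRH scaled by (10 mm)/d, so U_p = 18.8 × 10/11.99 = 15.7 m³/s.

U_p ≈ 15.7 m³/s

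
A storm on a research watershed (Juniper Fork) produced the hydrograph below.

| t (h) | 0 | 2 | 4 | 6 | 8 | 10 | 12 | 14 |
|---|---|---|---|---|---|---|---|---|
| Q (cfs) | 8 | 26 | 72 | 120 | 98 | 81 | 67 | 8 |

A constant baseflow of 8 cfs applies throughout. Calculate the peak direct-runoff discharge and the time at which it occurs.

Subtracting baseflow gives direct-runoff ordinates: 0.0, 18.0, 64.0, 112.0, 90.0, 73.0, 59.0, 0.0 cfs.
The maximum is 112.0 cfs, occurring at the reading for t = 6 h.

Q_p = 112.0 cfs at t = 6 h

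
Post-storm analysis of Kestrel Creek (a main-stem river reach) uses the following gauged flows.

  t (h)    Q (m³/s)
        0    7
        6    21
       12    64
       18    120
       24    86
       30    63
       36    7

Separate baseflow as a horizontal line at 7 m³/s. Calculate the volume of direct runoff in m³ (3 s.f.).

V ≈ 6.89 × 10^6 m³

Direct-runoff ordinates (Q − Q_b): 0.0, 14.0, 57.0, 113.0, 79.0, 56.0, 0.0 m³/s.
ΣQ_DR = 319.0 m³/s.
With Δt = 6 h = 21600 s, V = ΣQ_DR · Δt = 319.0 × 21600 = 6.89 × 10^6 m³.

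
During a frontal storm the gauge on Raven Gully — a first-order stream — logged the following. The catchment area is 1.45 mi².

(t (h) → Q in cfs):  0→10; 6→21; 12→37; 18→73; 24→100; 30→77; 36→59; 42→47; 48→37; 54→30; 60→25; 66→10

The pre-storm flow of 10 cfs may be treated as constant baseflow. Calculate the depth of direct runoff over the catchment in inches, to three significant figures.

Direct runoff: 0.0, 11.0, 27.0, 63.0, 90.0, 67.0, 49.0, 37.0, 27.0, 20.0, 15.0, 0.0 cfs; ΣQ_DR = 406.0 cfs.
V = ΣQ_DR · Δt = 406.0 × 21600 s = 8.770 × 10^6 ft³.
Over A = 1.45 mi², depth = V / A = 2.60 in.

d ≈ 2.60 in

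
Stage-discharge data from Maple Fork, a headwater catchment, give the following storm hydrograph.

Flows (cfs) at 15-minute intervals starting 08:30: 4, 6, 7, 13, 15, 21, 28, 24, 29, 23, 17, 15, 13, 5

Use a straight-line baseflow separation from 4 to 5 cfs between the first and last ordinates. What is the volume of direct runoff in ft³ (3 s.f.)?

V ≈ 1.41 × 10^5 ft³

Direct-runoff ordinates (Q − Q_b): 0.00, 1.92, 2.85, 8.77, 10.69, 16.62, 23.54, 19.46, 24.38, 18.31, 12.23, 10.15, 8.08, 0.00 cfs.
ΣQ_DR = 157.0 cfs.
With Δt = 0.25 h = 900 s, V = ΣQ_DR · Δt = 157.0 × 900 = 1.41 × 10^5 ft³.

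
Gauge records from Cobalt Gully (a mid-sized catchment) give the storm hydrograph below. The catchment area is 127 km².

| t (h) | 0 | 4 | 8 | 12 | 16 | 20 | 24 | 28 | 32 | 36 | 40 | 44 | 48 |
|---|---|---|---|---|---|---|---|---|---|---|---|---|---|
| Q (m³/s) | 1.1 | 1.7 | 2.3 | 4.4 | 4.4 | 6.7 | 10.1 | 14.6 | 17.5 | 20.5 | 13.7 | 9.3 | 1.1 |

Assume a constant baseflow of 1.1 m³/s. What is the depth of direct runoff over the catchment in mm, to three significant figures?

d ≈ 10.6 mm

Direct runoff: 0.0, 0.6, 1.2, 3.3, 3.3, 5.6, 9.0, 13.5, 16.4, 19.4, 12.6, 8.2, 0.0 m³/s; ΣQ_DR = 93.10 m³/s.
V = ΣQ_DR · Δt = 93.10 × 14400 s = 1.341 × 10^6 m³.
Over A = 127 km², depth = V / A = 10.6 mm.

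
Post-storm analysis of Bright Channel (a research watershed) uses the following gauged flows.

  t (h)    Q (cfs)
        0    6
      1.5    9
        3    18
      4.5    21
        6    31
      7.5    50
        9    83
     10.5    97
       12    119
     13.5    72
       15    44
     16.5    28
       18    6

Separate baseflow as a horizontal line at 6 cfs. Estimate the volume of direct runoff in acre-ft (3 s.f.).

Direct-runoff ordinates (Q − Q_b): 0.0, 3.0, 12.0, 15.0, 25.0, 44.0, 77.0, 91.0, 113.0, 66.0, 38.0, 22.0, 0.0 cfs.
ΣQ_DR = 506.0 cfs.
With Δt = 1.5 h = 5400 s, V = ΣQ_DR · Δt = 506.0 × 5400 = 2.73 × 10^6 ft³ = 62.7 acre-ft.

V ≈ 62.7 acre-ft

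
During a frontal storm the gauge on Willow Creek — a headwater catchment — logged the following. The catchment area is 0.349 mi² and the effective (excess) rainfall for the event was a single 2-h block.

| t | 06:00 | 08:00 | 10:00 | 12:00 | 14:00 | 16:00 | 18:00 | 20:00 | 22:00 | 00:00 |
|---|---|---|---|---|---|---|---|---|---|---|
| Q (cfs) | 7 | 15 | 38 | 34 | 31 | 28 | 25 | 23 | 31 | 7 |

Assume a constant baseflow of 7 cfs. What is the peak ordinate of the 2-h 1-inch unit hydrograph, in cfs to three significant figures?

Direct runoff: 0.0, 8.0, 31.0, 27.0, 24.0, 21.0, 18.0, 16.0, 24.0, 0.0 cfs; ΣQ_DR = 169.0 cfs, peak = 31.0 cfs.
Runoff depth d = ΣQ_DR·Δt / A = 169.0 × 7200 / (0.349 mi²) = 1.501 in.
The 1-inch UH is the DRH scaled by (1 in)/d, so U_p = 31.0 × 1/1.501 = 20.7 cfs.

U_p ≈ 20.7 cfs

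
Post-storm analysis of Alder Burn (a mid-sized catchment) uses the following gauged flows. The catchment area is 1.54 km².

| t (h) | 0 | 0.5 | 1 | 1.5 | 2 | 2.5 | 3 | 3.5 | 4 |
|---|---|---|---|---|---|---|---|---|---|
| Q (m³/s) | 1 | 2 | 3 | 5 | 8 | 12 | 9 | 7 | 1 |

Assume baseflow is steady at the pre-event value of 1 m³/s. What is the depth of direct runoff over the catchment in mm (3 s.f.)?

d ≈ 45.6 mm

Direct runoff: 0.0, 1.0, 2.0, 4.0, 7.0, 11.0, 8.0, 6.0, 0.0 m³/s; ΣQ_DR = 39.00 m³/s.
V = ΣQ_DR · Δt = 39.00 × 1800 s = 70200 m³.
Over A = 1.54 km², depth = V / A = 45.6 mm.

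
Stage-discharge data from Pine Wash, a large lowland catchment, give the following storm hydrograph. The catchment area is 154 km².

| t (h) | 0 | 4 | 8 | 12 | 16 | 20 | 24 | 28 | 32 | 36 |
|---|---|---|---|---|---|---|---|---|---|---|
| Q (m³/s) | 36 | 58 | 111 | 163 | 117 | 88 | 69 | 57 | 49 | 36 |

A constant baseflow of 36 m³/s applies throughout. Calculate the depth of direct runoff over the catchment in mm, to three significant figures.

d ≈ 39.6 mm

Direct runoff: 0.0, 22.0, 75.0, 127.0, 81.0, 52.0, 33.0, 21.0, 13.0, 0.0 m³/s; ΣQ_DR = 424.0 m³/s.
V = ΣQ_DR · Δt = 424.0 × 14400 s = 6.106 × 10^6 m³.
Over A = 154 km², depth = V / A = 39.6 mm.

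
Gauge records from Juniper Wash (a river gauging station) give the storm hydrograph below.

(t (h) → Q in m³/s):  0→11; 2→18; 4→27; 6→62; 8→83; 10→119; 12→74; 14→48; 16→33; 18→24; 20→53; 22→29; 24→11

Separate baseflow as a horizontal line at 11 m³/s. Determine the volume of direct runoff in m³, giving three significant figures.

V ≈ 3.23 × 10^6 m³

Direct-runoff ordinates (Q − Q_b): 0.0, 7.0, 16.0, 51.0, 72.0, 108.0, 63.0, 37.0, 22.0, 13.0, 42.0, 18.0, 0.0 m³/s.
ΣQ_DR = 449.0 m³/s.
With Δt = 2 h = 7200 s, V = ΣQ_DR · Δt = 449.0 × 7200 = 3.23 × 10^6 m³.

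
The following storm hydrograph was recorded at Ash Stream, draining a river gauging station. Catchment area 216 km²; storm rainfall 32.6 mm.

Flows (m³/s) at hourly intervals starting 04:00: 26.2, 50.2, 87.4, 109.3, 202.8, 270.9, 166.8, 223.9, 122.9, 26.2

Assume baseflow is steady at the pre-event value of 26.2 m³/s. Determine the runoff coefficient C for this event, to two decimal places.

C ≈ 0.52

ΣQ_DR = 1025 m³/s; V = ΣQ_DR·Δt = 3.689 × 10^6 m³.
Runoff depth d = V / A = 17.08 mm.
C = d / P = 17.08 / 32.6 = 0.52.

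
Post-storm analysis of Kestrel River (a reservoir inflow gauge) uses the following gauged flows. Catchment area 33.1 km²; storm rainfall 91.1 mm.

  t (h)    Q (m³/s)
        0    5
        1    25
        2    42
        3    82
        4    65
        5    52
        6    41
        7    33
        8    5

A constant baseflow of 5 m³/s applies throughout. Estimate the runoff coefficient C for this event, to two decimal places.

C ≈ 0.36

ΣQ_DR = 305.0 m³/s; V = ΣQ_DR·Δt = 1.098 × 10^6 m³.
Runoff depth d = V / A = 33.17 mm.
C = d / P = 33.17 / 91.1 = 0.36.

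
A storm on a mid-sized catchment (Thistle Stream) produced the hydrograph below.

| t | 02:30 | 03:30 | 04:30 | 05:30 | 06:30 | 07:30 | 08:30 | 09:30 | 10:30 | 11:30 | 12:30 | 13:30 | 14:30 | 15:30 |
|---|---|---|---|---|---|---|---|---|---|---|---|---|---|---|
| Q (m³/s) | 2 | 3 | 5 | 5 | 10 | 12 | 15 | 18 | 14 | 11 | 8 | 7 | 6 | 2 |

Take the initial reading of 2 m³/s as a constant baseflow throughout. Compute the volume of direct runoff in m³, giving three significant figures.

V ≈ 3.24 × 10^5 m³

Direct-runoff ordinates (Q − Q_b): 0.0, 1.0, 3.0, 3.0, 8.0, 10.0, 13.0, 16.0, 12.0, 9.0, 6.0, 5.0, 4.0, 0.0 m³/s.
ΣQ_DR = 90.00 m³/s.
With Δt = 1 h = 3600 s, V = ΣQ_DR · Δt = 90.00 × 3600 = 3.24 × 10^5 m³.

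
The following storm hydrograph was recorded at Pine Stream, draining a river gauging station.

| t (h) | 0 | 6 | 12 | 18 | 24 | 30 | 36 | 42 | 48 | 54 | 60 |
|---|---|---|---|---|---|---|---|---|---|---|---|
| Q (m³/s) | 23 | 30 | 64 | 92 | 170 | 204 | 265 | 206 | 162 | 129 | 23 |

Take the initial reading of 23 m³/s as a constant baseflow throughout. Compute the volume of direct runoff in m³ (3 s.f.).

V ≈ 2.41 × 10^7 m³

Direct-runoff ordinates (Q − Q_b): 0.0, 7.0, 41.0, 69.0, 147.0, 181.0, 242.0, 183.0, 139.0, 106.0, 0.0 m³/s.
ΣQ_DR = 1115 m³/s.
With Δt = 6 h = 21600 s, V = ΣQ_DR · Δt = 1115 × 21600 = 2.41 × 10^7 m³.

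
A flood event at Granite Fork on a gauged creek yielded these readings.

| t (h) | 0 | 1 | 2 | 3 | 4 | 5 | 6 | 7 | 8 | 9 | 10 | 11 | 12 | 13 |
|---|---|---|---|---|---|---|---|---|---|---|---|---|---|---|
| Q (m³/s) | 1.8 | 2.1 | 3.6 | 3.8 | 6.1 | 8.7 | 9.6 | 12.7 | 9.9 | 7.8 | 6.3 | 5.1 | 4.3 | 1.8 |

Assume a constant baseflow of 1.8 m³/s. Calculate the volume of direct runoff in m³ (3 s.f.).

Direct-runoff ordinates (Q − Q_b): 0.0, 0.3, 1.8, 2.0, 4.3, 6.9, 7.8, 10.9, 8.1, 6.0, 4.5, 3.3, 2.5, 0.0 m³/s.
ΣQ_DR = 58.40 m³/s.
With Δt = 1 h = 3600 s, V = ΣQ_DR · Δt = 58.40 × 3600 = 2.10 × 10^5 m³.

V ≈ 2.10 × 10^5 m³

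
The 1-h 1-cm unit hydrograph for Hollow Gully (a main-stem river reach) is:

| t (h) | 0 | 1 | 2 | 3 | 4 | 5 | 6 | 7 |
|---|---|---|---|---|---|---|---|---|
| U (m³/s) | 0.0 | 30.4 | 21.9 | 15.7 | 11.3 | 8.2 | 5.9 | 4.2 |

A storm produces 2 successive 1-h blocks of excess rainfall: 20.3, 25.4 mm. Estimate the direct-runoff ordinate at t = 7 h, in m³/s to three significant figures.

By discrete convolution, Q_j = Σ (P_i / 10 mm) · U_{j−i}.
At t = 7 h (j=7): Q = (20.3/10)·4.2 + (25.4/10)·5.9 = 23.5 m³/s.

Q ≈ 23.5 m³/s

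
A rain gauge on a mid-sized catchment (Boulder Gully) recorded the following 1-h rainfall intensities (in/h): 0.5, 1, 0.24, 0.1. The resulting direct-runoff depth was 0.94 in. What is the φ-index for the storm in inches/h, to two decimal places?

φ ≈ 0.28 in/h

Only the 2 blocks with intensity above φ contribute runoff: 0.5, 1 in/h.
Σ(I−φ)·Δt = d  ⇒  (0.5+1 − 2φ)·1 = 0.94
φ = (1.500 − 0.94/1) / 2 = 0.28 in/h.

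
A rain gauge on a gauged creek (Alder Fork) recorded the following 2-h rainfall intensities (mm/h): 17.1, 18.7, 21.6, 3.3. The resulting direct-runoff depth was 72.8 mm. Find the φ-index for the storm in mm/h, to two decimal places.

φ ≈ 7.00 mm/h

Only the 3 blocks with intensity above φ contribute runoff: 17.1, 18.7, 21.6 mm/h.
Σ(I−φ)·Δt = d  ⇒  (17.1+18.7+21.6 − 3φ)·2 = 72.8
φ = (57.40 − 72.8/2) / 3 = 7.00 mm/h.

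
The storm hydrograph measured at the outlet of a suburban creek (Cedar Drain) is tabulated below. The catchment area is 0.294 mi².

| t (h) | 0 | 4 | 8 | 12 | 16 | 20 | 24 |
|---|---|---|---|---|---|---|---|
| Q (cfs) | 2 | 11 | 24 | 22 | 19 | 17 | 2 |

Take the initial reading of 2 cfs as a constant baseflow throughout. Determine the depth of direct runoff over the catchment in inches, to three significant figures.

Direct runoff: 0.0, 9.0, 22.0, 20.0, 17.0, 15.0, 0.0 cfs; ΣQ_DR = 83.00 cfs.
V = ΣQ_DR · Δt = 83.00 × 14400 s = 1.195 × 10^6 ft³.
Over A = 0.294 mi², depth = V / A = 1.75 in.

d ≈ 1.75 in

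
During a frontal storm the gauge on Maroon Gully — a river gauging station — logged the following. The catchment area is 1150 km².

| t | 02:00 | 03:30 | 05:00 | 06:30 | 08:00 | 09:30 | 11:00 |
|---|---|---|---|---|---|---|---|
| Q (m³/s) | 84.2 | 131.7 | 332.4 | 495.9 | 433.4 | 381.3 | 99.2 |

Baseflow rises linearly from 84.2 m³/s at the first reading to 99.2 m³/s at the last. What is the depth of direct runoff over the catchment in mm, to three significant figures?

d ≈ 6.18 mm

Direct runoff: 0.00, 45.00, 243.20, 404.20, 339.20, 284.60, 0.00 m³/s; ΣQ_DR = 1316 m³/s.
V = ΣQ_DR · Δt = 1316 × 5400 s = 7.107 × 10^6 m³.
Over A = 1150 km², depth = V / A = 6.18 mm.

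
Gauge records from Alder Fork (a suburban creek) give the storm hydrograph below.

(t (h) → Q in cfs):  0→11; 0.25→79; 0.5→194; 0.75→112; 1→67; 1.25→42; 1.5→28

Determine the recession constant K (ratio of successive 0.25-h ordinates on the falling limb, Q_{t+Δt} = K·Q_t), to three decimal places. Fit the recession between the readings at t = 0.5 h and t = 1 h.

K ≈ 0.588

Using the recession-limb readings at t = 0.5 h and t = 1 h: Q falls from 194 to 67 cfs over 2 intervals.
K = (Q₂/Q₁)^(1/2) = (67/194)^(1/2) = 0.588.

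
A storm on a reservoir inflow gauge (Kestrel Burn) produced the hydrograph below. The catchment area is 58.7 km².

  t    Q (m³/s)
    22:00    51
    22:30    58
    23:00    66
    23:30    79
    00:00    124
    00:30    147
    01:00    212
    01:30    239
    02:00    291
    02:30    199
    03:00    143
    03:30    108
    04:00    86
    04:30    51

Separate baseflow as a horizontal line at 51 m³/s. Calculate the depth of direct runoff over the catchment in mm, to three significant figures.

d ≈ 35.0 mm

Direct runoff: 0.0, 7.0, 15.0, 28.0, 73.0, 96.0, 161.0, 188.0, 240.0, 148.0, 92.0, 57.0, 35.0, 0.0 m³/s; ΣQ_DR = 1140 m³/s.
V = ΣQ_DR · Δt = 1140 × 1800 s = 2.052 × 10^6 m³.
Over A = 58.7 km², depth = V / A = 35.0 mm.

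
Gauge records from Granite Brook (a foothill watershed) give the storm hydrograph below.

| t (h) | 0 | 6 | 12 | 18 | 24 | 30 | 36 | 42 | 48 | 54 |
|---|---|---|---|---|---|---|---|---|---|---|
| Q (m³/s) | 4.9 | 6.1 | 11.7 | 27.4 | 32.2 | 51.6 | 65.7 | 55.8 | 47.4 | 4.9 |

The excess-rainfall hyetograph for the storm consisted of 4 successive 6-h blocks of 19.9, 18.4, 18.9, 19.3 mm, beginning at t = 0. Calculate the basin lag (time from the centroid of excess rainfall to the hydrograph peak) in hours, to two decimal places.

Centroid of excess rainfall: t_c = Σ P_i·t̄_i / ΣP_i = 11.9490 h (block centres at 3, 9, 15, 21 h).
Hydrograph peak occurs at t = 36 h, so basin lag t_L = 36 − 11.9490 = 24.05 h.

t_L ≈ 24.05 h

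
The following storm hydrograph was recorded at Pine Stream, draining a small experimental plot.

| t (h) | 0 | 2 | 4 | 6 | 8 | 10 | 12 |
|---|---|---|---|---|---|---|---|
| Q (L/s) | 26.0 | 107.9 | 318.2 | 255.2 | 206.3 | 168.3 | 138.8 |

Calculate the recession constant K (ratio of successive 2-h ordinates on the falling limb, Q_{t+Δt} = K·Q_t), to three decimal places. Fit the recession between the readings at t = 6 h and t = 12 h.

Using the recession-limb readings at t = 6 h and t = 12 h: Q falls from 255.2 to 138.8 L/s over 3 intervals.
K = (Q₂/Q₁)^(1/3) = (138.8/255.2)^(1/3) = 0.816.

K ≈ 0.816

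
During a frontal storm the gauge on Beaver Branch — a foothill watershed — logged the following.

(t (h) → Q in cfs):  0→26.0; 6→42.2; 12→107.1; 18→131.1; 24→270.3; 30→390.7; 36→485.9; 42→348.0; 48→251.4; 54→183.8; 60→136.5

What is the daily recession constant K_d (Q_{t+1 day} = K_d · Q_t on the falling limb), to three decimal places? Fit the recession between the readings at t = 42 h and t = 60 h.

Between t = 42 h and t = 60 h the flow falls from 348.0 to 136.5 cfs over 3×6 h = 18 h.
Per-interval ratio K = (136.5/348.0)^(1/3) = 0.7320; K_d = K^(24/6) = 0.287.

K_d ≈ 0.287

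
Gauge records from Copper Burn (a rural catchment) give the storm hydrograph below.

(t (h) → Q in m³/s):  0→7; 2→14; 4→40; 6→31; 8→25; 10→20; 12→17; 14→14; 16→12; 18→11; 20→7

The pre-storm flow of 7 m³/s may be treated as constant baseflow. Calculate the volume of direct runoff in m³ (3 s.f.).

Direct-runoff ordinates (Q − Q_b): 0.0, 7.0, 33.0, 24.0, 18.0, 13.0, 10.0, 7.0, 5.0, 4.0, 0.0 m³/s.
ΣQ_DR = 121.0 m³/s.
With Δt = 2 h = 7200 s, V = ΣQ_DR · Δt = 121.0 × 7200 = 8.71 × 10^5 m³.

V ≈ 8.71 × 10^5 m³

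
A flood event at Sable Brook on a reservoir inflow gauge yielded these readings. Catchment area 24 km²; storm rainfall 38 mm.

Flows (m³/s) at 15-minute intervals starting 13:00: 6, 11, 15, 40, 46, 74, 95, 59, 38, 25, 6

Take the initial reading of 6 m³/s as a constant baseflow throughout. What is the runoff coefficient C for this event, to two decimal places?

ΣQ_DR = 349.0 m³/s; V = ΣQ_DR·Δt = 3.141 × 10^5 m³.
Runoff depth d = V / A = 13.09 mm.
C = d / P = 13.09 / 38 = 0.34.

C ≈ 0.34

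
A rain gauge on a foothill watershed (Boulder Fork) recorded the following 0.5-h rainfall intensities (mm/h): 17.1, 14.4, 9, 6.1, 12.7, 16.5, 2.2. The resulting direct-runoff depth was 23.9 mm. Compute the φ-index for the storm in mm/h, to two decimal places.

φ ≈ 4.67 mm/h

Only the 6 blocks with intensity above φ contribute runoff: 17.1, 14.4, 9, 6.1, 12.7, 16.5 mm/h.
Σ(I−φ)·Δt = d  ⇒  (17.1+14.4+9+6.1+12.7+16.5 − 6φ)·0.5 = 23.9
φ = (75.80 − 23.9/0.5) / 6 = 4.67 mm/h.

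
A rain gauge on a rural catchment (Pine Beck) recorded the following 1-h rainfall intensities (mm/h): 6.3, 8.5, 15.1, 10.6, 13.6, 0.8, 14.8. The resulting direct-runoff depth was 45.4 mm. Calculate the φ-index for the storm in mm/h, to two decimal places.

φ ≈ 3.92 mm/h

Only the 6 blocks with intensity above φ contribute runoff: 6.3, 8.5, 15.1, 10.6, 13.6, 14.8 mm/h.
Σ(I−φ)·Δt = d  ⇒  (6.3+8.5+15.1+10.6+13.6+14.8 − 6φ)·1 = 45.4
φ = (68.90 − 45.4/1) / 6 = 3.92 mm/h.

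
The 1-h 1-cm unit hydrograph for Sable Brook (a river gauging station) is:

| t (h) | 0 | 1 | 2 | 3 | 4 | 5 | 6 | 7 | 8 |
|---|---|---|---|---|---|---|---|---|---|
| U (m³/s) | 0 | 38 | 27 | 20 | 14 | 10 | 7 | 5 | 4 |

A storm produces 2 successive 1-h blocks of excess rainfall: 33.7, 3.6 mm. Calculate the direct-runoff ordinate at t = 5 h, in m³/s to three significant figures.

Q ≈ 38.7 m³/s

By discrete convolution, Q_j = Σ (P_i / 10 mm) · U_{j−i}.
At t = 5 h (j=5): Q = (33.7/10)·10 + (3.6/10)·14 = 38.7 m³/s.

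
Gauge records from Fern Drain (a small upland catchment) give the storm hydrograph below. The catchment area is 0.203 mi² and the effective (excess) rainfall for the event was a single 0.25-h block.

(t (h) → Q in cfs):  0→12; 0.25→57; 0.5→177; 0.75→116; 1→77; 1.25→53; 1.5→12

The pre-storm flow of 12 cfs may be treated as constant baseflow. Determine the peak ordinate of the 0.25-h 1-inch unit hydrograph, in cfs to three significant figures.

U_p ≈ 206 cfs

Direct runoff: 0.0, 45.0, 165.0, 104.0, 65.0, 41.0, 0.0 cfs; ΣQ_DR = 420.0 cfs, peak = 165.0 cfs.
Runoff depth d = ΣQ_DR·Δt / A = 420.0 × 900 / (0.203 mi²) = 0.8015 in.
The 1-inch UH is the DRH scaled by (1 in)/d, so U_p = 165.0 × 1/0.8015 = 206 cfs.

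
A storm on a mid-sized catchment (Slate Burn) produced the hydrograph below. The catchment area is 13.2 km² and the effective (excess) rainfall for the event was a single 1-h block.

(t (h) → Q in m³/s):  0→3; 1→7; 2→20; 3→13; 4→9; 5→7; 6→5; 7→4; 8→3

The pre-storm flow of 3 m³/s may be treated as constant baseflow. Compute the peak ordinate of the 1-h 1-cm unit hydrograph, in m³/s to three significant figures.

Direct runoff: 0.0, 4.0, 17.0, 10.0, 6.0, 4.0, 2.0, 1.0, 0.0 m³/s; ΣQ_DR = 44.00 m³/s, peak = 17.0 m³/s.
Runoff depth d = ΣQ_DR·Δt / A = 44.00 × 3600 / (13.2 km²) = 12.00 mm.
The 1-cm UH is the DRH scaled by (10 mm)/d, so U_p = 17.0 × 10/12.00 = 14.2 m³/s.

U_p ≈ 14.2 m³/s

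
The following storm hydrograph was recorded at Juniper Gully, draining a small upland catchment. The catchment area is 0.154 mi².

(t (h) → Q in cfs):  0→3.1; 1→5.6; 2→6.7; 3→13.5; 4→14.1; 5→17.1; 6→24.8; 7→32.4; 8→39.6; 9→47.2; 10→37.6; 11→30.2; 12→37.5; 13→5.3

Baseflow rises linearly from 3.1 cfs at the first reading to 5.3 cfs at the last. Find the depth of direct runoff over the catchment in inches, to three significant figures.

d ≈ 2.57 in

Direct runoff: 0.00, 2.33, 3.26, 9.89, 10.32, 13.15, 20.68, 28.12, 35.15, 42.58, 32.81, 25.24, 32.37, 0.00 cfs; ΣQ_DR = 255.9 cfs.
V = ΣQ_DR · Δt = 255.9 × 3600 s = 9.212 × 10^5 ft³.
Over A = 0.154 mi², depth = V / A = 2.57 in.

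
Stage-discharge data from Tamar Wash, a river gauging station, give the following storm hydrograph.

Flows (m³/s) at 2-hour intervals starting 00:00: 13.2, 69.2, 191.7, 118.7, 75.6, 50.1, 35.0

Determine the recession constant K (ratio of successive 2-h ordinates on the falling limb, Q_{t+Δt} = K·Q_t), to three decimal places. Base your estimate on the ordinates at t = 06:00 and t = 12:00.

K ≈ 0.666

Using the recession-limb readings at t = 06:00 and t = 12:00: Q falls from 118.7 to 35.0 m³/s over 3 intervals.
K = (Q₂/Q₁)^(1/3) = (35.0/118.7)^(1/3) = 0.666.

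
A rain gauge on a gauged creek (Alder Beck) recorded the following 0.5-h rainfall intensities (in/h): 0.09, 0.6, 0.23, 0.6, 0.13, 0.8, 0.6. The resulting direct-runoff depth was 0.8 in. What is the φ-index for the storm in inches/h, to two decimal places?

Only the 4 blocks with intensity above φ contribute runoff: 0.6, 0.6, 0.8, 0.6 in/h.
Σ(I−φ)·Δt = d  ⇒  (0.6+0.6+0.8+0.6 − 4φ)·0.5 = 0.8
φ = (2.600 − 0.8/0.5) / 4 = 0.25 in/h.

φ ≈ 0.25 in/h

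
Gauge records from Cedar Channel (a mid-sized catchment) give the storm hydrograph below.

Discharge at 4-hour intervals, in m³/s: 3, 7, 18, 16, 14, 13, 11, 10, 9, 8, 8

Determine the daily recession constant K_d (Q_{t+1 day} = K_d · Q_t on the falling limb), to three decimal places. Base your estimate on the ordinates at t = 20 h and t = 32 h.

K_d ≈ 0.479

Between t = 20 h and t = 32 h the flow falls from 13 to 9 m³/s over 3×4 h = 12 h.
Per-interval ratio K = (9/13)^(1/3) = 0.8846; K_d = K^(24/4) = 0.479.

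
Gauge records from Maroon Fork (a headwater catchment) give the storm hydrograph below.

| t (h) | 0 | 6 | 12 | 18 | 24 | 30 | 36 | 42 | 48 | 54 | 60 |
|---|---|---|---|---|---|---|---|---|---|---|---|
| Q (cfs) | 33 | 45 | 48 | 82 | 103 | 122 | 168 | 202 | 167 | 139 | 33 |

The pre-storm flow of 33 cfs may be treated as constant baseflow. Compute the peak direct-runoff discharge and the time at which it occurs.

Subtracting baseflow gives direct-runoff ordinates: 0.0, 12.0, 15.0, 49.0, 70.0, 89.0, 135.0, 169.0, 134.0, 106.0, 0.0 cfs.
The maximum is 169.0 cfs, occurring at the reading for t = 42 h.

Q_p = 169.0 cfs at t = 42 h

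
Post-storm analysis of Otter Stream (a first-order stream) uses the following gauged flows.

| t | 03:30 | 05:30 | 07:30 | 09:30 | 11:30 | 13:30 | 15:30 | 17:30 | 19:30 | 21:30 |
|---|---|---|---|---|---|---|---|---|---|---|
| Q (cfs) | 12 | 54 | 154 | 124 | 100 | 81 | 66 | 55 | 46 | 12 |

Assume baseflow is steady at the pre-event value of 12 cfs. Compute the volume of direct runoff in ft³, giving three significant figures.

V ≈ 4.20 × 10^6 ft³

Direct-runoff ordinates (Q − Q_b): 0.0, 42.0, 142.0, 112.0, 88.0, 69.0, 54.0, 43.0, 34.0, 0.0 cfs.
ΣQ_DR = 584.0 cfs.
With Δt = 2 h = 7200 s, V = ΣQ_DR · Δt = 584.0 × 7200 = 4.20 × 10^6 ft³.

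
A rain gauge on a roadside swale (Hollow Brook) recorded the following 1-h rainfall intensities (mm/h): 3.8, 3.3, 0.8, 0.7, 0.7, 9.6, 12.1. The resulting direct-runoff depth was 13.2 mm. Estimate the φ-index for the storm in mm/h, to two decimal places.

φ ≈ 4.25 mm/h

Only the 2 blocks with intensity above φ contribute runoff: 9.6, 12.1 mm/h.
Σ(I−φ)·Δt = d  ⇒  (9.6+12.1 − 2φ)·1 = 13.2
φ = (21.70 − 13.2/1) / 2 = 4.25 mm/h.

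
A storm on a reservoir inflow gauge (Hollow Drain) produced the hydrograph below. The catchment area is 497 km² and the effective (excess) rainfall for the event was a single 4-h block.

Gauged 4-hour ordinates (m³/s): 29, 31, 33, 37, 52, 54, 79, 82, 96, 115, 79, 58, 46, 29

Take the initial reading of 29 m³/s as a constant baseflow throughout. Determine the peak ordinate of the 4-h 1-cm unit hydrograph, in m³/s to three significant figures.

Direct runoff: 0.0, 2.0, 4.0, 8.0, 23.0, 25.0, 50.0, 53.0, 67.0, 86.0, 50.0, 29.0, 17.0, 0.0 m³/s; ΣQ_DR = 414.0 m³/s, peak = 86.0 m³/s.
Runoff depth d = ΣQ_DR·Δt / A = 414.0 × 14400 / (497 km²) = 12.00 mm.
The 1-cm UH is the DRH scaled by (10 mm)/d, so U_p = 86.0 × 10/12.00 = 71.7 m³/s.

U_p ≈ 71.7 m³/s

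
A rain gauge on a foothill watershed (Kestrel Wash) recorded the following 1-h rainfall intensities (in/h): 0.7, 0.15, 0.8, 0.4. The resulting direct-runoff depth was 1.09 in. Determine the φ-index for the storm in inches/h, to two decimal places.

Only the 3 blocks with intensity above φ contribute runoff: 0.7, 0.8, 0.4 in/h.
Σ(I−φ)·Δt = d  ⇒  (0.7+0.8+0.4 − 3φ)·1 = 1.09
φ = (1.900 − 1.09/1) / 3 = 0.27 in/h.

φ ≈ 0.27 in/h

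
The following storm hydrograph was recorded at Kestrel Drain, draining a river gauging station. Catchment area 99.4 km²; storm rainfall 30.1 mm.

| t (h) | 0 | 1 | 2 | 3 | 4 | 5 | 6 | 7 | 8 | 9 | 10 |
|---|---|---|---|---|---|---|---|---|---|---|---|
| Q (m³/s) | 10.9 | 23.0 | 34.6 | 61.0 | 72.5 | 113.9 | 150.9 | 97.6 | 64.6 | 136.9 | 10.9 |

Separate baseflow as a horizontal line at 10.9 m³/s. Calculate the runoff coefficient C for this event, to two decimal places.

ΣQ_DR = 656.9 m³/s; V = ΣQ_DR·Δt = 2.365 × 10^6 m³.
Runoff depth d = V / A = 23.79 mm.
C = d / P = 23.79 / 30.1 = 0.79.

C ≈ 0.79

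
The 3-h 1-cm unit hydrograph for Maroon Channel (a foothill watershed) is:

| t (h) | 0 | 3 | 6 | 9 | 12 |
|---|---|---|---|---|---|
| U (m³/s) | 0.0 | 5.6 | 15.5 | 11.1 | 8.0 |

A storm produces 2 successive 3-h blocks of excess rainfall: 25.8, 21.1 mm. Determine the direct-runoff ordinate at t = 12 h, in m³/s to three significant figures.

By discrete convolution, Q_j = Σ (P_i / 10 mm) · U_{j−i}.
At t = 12 h (j=4): Q = (25.8/10)·8.0 + (21.1/10)·11.1 = 44.1 m³/s.

Q ≈ 44.1 m³/s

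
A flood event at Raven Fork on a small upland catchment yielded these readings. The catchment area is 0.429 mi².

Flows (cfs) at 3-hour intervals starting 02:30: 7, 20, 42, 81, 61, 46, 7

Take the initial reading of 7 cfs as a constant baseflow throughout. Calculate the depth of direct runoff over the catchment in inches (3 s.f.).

d ≈ 2.33 in

Direct runoff: 0.0, 13.0, 35.0, 74.0, 54.0, 39.0, 0.0 cfs; ΣQ_DR = 215.0 cfs.
V = ΣQ_DR · Δt = 215.0 × 10800 s = 2.322 × 10^6 ft³.
Over A = 0.429 mi², depth = V / A = 2.33 in.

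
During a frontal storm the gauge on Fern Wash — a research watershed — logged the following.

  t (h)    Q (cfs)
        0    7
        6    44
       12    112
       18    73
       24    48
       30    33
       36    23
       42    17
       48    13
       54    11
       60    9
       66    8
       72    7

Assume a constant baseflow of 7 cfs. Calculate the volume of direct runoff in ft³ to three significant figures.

Direct-runoff ordinates (Q − Q_b): 0.0, 37.0, 105.0, 66.0, 41.0, 26.0, 16.0, 10.0, 6.0, 4.0, 2.0, 1.0, 0.0 cfs.
ΣQ_DR = 314.0 cfs.
With Δt = 6 h = 21600 s, V = ΣQ_DR · Δt = 314.0 × 21600 = 6.78 × 10^6 ft³.

V ≈ 6.78 × 10^6 ft³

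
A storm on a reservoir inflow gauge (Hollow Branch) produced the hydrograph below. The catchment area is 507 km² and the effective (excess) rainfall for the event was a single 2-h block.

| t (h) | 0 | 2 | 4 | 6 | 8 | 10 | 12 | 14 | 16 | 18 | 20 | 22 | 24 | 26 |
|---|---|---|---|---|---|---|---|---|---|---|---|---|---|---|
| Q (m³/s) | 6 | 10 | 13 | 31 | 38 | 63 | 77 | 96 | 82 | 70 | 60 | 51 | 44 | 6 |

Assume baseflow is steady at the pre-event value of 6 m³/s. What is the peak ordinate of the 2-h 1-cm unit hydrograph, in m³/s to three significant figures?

U_p ≈ 113 m³/s

Direct runoff: 0.0, 4.0, 7.0, 25.0, 32.0, 57.0, 71.0, 90.0, 76.0, 64.0, 54.0, 45.0, 38.0, 0.0 m³/s; ΣQ_DR = 563.0 m³/s, peak = 90.0 m³/s.
Runoff depth d = ΣQ_DR·Δt / A = 563.0 × 7200 / (507 km²) = 7.995 mm.
The 1-cm UH is the DRH scaled by (10 mm)/d, so U_p = 90.0 × 10/7.995 = 113 m³/s.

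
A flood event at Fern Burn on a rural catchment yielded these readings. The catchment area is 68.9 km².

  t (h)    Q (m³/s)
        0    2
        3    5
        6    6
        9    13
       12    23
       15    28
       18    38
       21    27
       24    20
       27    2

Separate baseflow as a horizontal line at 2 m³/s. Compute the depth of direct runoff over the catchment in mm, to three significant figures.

d ≈ 22.6 mm

Direct runoff: 0.0, 3.0, 4.0, 11.0, 21.0, 26.0, 36.0, 25.0, 18.0, 0.0 m³/s; ΣQ_DR = 144.0 m³/s.
V = ΣQ_DR · Δt = 144.0 × 10800 s = 1.555 × 10^6 m³.
Over A = 68.9 km², depth = V / A = 22.6 mm.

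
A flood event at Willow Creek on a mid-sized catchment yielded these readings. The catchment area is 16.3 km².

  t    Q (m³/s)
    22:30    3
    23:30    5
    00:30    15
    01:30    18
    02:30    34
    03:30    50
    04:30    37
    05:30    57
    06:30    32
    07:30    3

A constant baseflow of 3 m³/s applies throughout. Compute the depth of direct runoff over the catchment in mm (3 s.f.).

d ≈ 49.5 mm

Direct runoff: 0.0, 2.0, 12.0, 15.0, 31.0, 47.0, 34.0, 54.0, 29.0, 0.0 m³/s; ΣQ_DR = 224.0 m³/s.
V = ΣQ_DR · Δt = 224.0 × 3600 s = 8.064 × 10^5 m³.
Over A = 16.3 km², depth = V / A = 49.5 mm.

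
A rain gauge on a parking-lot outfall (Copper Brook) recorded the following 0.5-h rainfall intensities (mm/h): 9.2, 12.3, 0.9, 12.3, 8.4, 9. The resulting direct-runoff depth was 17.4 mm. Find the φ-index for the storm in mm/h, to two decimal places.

φ ≈ 3.28 mm/h

Only the 5 blocks with intensity above φ contribute runoff: 9.2, 12.3, 12.3, 8.4, 9 mm/h.
Σ(I−φ)·Δt = d  ⇒  (9.2+12.3+12.3+8.4+9 − 5φ)·0.5 = 17.4
φ = (51.20 − 17.4/0.5) / 5 = 3.28 mm/h.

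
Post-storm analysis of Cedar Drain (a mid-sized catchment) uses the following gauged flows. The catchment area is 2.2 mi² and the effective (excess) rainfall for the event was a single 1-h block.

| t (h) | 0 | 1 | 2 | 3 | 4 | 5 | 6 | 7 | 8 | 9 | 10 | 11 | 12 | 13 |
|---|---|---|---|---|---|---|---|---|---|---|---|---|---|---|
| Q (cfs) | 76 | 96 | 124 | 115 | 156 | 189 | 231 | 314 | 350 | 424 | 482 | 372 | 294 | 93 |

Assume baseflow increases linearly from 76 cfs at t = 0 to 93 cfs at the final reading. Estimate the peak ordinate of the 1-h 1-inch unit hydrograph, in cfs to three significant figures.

U_p ≈ 262 cfs

Direct runoff: 0.00, 18.69, 45.38, 35.08, 74.77, 106.46, 147.15, 228.85, 263.54, 336.23, 392.92, 281.62, 202.31, 0.00 cfs; ΣQ_DR = 2133 cfs, peak = 392.92 cfs.
Runoff depth d = ΣQ_DR·Δt / A = 2133 × 3600 / (2.2 mi²) = 1.502 in.
The 1-inch UH is the DRH scaled by (1 in)/d, so U_p = 392.92 × 1/1.502 = 262 cfs.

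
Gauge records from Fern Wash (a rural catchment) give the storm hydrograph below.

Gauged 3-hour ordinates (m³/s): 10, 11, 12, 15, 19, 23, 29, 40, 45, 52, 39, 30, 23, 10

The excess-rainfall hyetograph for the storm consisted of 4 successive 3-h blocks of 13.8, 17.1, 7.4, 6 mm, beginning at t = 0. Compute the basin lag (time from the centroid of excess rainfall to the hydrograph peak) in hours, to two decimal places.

Centroid of excess rainfall: t_c = Σ P_i·t̄_i / ΣP_i = 4.8792 h (block centres at 1.5, 4.5, 7.5, 10.5 h).
Hydrograph peak occurs at t = 27 h, so basin lag t_L = 27 − 4.8792 = 22.12 h.

t_L ≈ 22.12 h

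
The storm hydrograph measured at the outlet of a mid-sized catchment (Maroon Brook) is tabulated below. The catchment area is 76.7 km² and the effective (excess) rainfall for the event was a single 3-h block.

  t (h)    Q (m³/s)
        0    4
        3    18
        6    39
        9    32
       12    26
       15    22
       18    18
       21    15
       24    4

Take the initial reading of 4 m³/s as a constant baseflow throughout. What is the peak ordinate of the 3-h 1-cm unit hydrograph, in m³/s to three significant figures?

Direct runoff: 0.0, 14.0, 35.0, 28.0, 22.0, 18.0, 14.0, 11.0, 0.0 m³/s; ΣQ_DR = 142.0 m³/s, peak = 35.0 m³/s.
Runoff depth d = ΣQ_DR·Δt / A = 142.0 × 10800 / (76.7 km²) = 19.99 mm.
The 1-cm UH is the DRH scaled by (10 mm)/d, so U_p = 35.0 × 10/19.99 = 17.5 m³/s.

U_p ≈ 17.5 m³/s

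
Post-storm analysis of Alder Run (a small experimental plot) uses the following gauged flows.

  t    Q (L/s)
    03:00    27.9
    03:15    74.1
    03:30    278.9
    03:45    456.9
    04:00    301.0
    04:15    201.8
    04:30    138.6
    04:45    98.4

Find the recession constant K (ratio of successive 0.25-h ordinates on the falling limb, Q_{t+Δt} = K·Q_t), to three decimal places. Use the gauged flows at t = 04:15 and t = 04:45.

K ≈ 0.698

Using the recession-limb readings at t = 04:15 and t = 04:45: Q falls from 201.8 to 98.4 L/s over 2 intervals.
K = (Q₂/Q₁)^(1/2) = (98.4/201.8)^(1/2) = 0.698.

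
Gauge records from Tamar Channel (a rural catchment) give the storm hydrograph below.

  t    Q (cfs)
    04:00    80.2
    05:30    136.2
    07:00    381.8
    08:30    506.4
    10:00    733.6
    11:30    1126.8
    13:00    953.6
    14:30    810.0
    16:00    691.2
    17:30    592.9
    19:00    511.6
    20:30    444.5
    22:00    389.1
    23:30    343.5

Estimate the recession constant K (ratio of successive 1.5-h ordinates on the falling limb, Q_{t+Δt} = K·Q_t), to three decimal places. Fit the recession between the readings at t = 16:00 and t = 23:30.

K ≈ 0.869

Using the recession-limb readings at t = 16:00 and t = 23:30: Q falls from 691.2 to 343.5 cfs over 5 intervals.
K = (Q₂/Q₁)^(1/5) = (343.5/691.2)^(1/5) = 0.869.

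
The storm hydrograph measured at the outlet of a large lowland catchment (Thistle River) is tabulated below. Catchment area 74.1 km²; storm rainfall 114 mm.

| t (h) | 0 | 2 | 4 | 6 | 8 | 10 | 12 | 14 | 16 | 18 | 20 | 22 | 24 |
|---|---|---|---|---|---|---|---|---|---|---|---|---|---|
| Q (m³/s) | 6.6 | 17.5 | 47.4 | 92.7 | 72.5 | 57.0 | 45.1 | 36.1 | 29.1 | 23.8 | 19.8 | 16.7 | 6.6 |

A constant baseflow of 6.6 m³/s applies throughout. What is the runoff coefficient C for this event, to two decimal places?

ΣQ_DR = 385.1 m³/s; V = ΣQ_DR·Δt = 2.773 × 10^6 m³.
Runoff depth d = V / A = 37.42 mm.
C = d / P = 37.42 / 114 = 0.33.

C ≈ 0.33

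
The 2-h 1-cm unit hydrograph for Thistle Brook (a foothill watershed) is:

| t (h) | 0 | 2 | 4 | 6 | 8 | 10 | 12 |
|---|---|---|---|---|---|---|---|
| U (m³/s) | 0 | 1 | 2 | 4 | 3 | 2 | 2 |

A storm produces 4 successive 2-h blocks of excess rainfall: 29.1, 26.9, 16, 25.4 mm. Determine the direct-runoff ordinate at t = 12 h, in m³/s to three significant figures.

By discrete convolution, Q_j = Σ (P_i / 10 mm) · U_{j−i}.
At t = 12 h (j=6): Q = (29.1/10)·2 + (26.9/10)·2 + (16/10)·3 + (25.4/10)·4 = 26.2 m³/s.

Q ≈ 26.2 m³/s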